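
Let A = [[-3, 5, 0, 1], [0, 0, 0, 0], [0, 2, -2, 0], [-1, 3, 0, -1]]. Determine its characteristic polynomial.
xI - A = [[x + 3, -5, 0, -1], [0, x, 0, 0], [0, -2, x + 2, 0], [1, -3, 0, x + 1]].

Expanding det(xI - A) along the first row:
det(xI - A) = + (x + 3)·det([[x, 0, 0], [-2, x + 2, 0], [-3, 0, x + 1]]) - (-5)·det([[0, 0, 0], [0, x + 2, 0], [1, 0, x + 1]]) + (0)·det([[0, x, 0], [0, -2, 0], [1, -3, x + 1]]) - (-1)·det([[0, x, 0], [0, -2, x + 2], [1, -3, 0]]).

Evaluating gives χ_A(x) = x^4 + 6x^3 + 12x^2 + 8x = x(x + 2)^3.

χ_A(x) = x(x + 2)^3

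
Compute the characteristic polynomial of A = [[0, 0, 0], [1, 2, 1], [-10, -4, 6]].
χ_A(x) = x(x - 4)^2

xI - A = [[x, 0, 0], [-1, x - 2, -1], [10, 4, x - 6]].

Expanding det(xI - A) along the first row:
det(xI - A) = + (x)·det([[x - 2, -1], [4, x - 6]]) - (0)·det([[-1, -1], [10, x - 6]]) + (0)·det([[-1, x - 2], [10, 4]]).

Evaluating gives χ_A(x) = x^3 - 8x^2 + 16x = x(x - 4)^2.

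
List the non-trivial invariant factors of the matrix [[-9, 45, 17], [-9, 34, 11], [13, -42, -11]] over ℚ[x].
(x - 5)^2(x - 4)

The Jordan structure of A has elementary divisors (x - 4), (x - 5)^2. Arranging the block sizes at each eigenvalue in decreasing order and taking row products gives the invariant factors.

Invariant factors (smallest first, each dividing the next): (x - 5)^2(x - 4).

Check: the last factor (x - 5)^2(x - 4) is the minimal polynomial, and the product (x - 5)^2(x - 4) is the characteristic polynomial.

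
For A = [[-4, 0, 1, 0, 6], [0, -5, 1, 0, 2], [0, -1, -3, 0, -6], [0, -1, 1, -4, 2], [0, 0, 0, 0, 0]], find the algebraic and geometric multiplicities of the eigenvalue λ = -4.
algebraic multiplicity 4, geometric multiplicity 2

The characteristic polynomial is x(x + 4)^4, so the factor x + 4 appears with exponent 4: the algebraic multiplicity is 4.

rank(A + 4I) = 3, so the eigenspace has dimension 5 - 3 = 2: the geometric multiplicity is 2.

Since 2 < 4, A is not diagonalizable.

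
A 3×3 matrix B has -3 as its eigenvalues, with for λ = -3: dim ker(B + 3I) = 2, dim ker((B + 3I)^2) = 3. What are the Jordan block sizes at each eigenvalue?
Jordan blocks: (-3, 2), (-3, 1)

λ = -3: successive nullity increments [2, 1] count blocks of size ≥ k; block sizes are [2, 1].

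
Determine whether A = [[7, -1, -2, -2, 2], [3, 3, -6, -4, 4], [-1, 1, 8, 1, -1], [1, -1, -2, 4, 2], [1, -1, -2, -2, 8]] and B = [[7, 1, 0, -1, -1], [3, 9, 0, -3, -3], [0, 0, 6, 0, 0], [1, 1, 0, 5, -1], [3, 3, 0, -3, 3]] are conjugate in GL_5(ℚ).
Both have characteristic polynomial (x - 6)^5 and minimal polynomial (x - 6)^2. But rank(A - 6I) = 2 for A while rank(B - 6I) = 1 for B, so the number of Jordan blocks at λ = 6 differs. A and B are not similar.

No.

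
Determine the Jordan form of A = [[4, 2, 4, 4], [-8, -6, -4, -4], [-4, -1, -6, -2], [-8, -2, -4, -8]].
J = [[-4, 1, 0, 0], [0, -4, 0, 0], [0, 0, -4, 0], [0, 0, 0, -4]]

The characteristic polynomial is det(xI - A) = (x + 4)^4, so the eigenvalues are -4 (algebraic multiplicity 4).

For λ = -4: rank(A + 4I) = 1, rank((A + 4I)^2) = 0. The eigenspace has dimension 4 - 1 = 3, so there are 3 Jordan blocks; the rank sequence gives block sizes [2, 1, 1].

Assembling the blocks gives the Jordan form J above.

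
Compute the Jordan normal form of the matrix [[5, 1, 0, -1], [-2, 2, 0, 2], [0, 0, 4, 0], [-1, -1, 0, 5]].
J = [[4, 1, 0, 0], [0, 4, 0, 0], [0, 0, 4, 0], [0, 0, 0, 4]]

The characteristic polynomial is det(xI - A) = (x - 4)^4, so the eigenvalues are 4 (algebraic multiplicity 4).

For λ = 4: rank(A - 4I) = 1, rank((A - 4I)^2) = 0. The eigenspace has dimension 4 - 1 = 3, so there are 3 Jordan blocks; the rank sequence gives block sizes [2, 1, 1].

Assembling the blocks gives the Jordan form J above.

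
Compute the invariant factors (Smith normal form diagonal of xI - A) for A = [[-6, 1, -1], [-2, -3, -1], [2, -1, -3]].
x + 4, (x + 4)^2

The Jordan structure of A has elementary divisors (x + 4)^2, (x + 4). Arranging the block sizes at each eigenvalue in decreasing order and taking row products gives the invariant factors.

Invariant factors (smallest first, each dividing the next): x + 4, (x + 4)^2.

Check: the last factor (x + 4)^2 is the minimal polynomial, and the product (x + 4)^3 is the characteristic polynomial.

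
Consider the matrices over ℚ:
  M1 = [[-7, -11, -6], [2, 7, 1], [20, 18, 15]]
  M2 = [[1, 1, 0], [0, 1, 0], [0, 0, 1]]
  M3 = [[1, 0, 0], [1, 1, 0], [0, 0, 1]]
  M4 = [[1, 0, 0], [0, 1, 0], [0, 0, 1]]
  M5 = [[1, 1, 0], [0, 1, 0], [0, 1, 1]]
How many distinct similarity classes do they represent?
Characteristic polynomials: χ_{M1} = (x - 5)^3, χ_{M2} = (x - 1)^3, χ_{M3} = (x - 1)^3, χ_{M4} = (x - 1)^3, χ_{M5} = (x - 1)^3.

{M1}: invariant factors (x - 5)^3.

{M2, M3, M5}: invariant factors x - 1, (x - 1)^2.

{M4}: invariant factors x - 1, x - 1, x - 1.

Matrices are similar if and only if their invariant-factor lists agree; the partition into similarity classes is {M1}, {M2, M3, M5}, {M4}.

3 classes: {M1}, {M2, M3, M5}, {M4}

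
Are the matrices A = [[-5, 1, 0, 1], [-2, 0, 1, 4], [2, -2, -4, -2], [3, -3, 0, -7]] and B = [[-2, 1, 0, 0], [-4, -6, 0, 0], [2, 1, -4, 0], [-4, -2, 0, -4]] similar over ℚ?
No.

Both have characteristic polynomial (x + 4)^4, but the minimal polynomial of A is (x + 4)^3 while the minimal polynomial of B is (x + 4)^2. The minimal polynomial is a similarity invariant, so A and B are not similar.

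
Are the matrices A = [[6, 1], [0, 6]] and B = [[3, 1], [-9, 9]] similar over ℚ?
Yes.

Two matrices over a field are similar if and only if they have the same invariant factors.

Both A and B have characteristic polynomial (x - 6)^2 and minimal polynomial (x - 6)^2. Computing further, both have invariant factors (x - 6)^2. Hence A and B are similar.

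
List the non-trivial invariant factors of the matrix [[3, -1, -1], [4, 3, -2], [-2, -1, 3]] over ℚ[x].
The Jordan structure of A has elementary divisors (x - 3)^3. Arranging the block sizes at each eigenvalue in decreasing order and taking row products gives the invariant factors.

Invariant factors (smallest first, each dividing the next): (x - 3)^3.

Check: the last factor (x - 3)^3 is the minimal polynomial, and the product (x - 3)^3 is the characteristic polynomial.

(x - 3)^3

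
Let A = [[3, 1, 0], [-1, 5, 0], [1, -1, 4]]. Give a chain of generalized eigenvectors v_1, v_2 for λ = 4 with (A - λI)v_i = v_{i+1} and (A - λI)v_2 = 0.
We seek v_1 ∈ ker((A - 4I)^2) \ ker(A - 4I), then set v_{i+1} = (A - 4I) v_i.

One such chain is v_1 = [[0, 1, -1]]^T, v_2 = [[1, 1, -1]]^T. Check: (A - 4I) v_2 = [[0, 0, 0]]^T = 0.

v_1 = [[0, 1, -1]]^T, v_2 = [[1, 1, -1]]^T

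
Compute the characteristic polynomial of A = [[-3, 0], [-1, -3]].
χ_A(x) = (x + 3)^2

xI - A = [[x + 3, 0], [1, x + 3]].

Expanding det(xI - A) along the first row:
det(xI - A) = + (x + 3)·det([[x + 3]]) - (0)·det([[1]]).

Evaluating gives χ_A(x) = x^2 + 6x + 9 = (x + 3)^2.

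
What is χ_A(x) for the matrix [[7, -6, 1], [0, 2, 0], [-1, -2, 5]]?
xI - A = [[x - 7, 6, -1], [0, x - 2, 0], [1, 2, x - 5]].

Expanding det(xI - A) along the first row:
det(xI - A) = + (x - 7)·det([[x - 2, 0], [2, x - 5]]) - (6)·det([[0, 0], [1, x - 5]]) + (-1)·det([[0, x - 2], [1, 2]]).

Evaluating gives χ_A(x) = x^3 - 14x^2 + 60x - 72 = (x - 6)^2(x - 2).

χ_A(x) = (x - 6)^2(x - 2)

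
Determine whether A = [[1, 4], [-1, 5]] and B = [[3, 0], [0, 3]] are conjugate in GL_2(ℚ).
Both have characteristic polynomial (x - 3)^2, but the minimal polynomial of A is (x - 3)^2 while the minimal polynomial of B is x - 3. The minimal polynomial is a similarity invariant, so A and B are not similar.

No.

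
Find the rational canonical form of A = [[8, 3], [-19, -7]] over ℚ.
R = [[0, -1], [1, 1]]

The invariant factors of A (the non-unit diagonal entries of the Smith normal form of xI - A over ℚ[x]) are x^2 - x + 1, each dividing the next. The characteristic polynomial is their product, x^2 - x + 1.

The rational canonical form is the block-diagonal matrix of companion matrices C(f_i):
R = [[0, -1], [1, 1]].

Note the characteristic polynomial does not split into linear factors over ℚ, so A has no Jordan form over ℚ; the rational canonical form exists over any field.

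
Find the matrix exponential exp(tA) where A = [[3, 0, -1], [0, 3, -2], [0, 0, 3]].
A has Jordan form J = [[3, 1, 0], [0, 3, 0], [0, 0, 3]] with A = PJP^{-1}, so e^{tA} = P e^{tJ} P^{-1}.

For a Jordan block J_k(λ), e^{tJ_k(λ)} = e^{λt} · (I + tN + t^2 N^2/2! + ... + t^{k-1} N^{k-1}/(k-1)!) where N is the nilpotent superdiagonal part.

Assembling the blocks and conjugating back gives the entries of e^{tA} as shown above.

e^{tA} = [[e^{3*t}, 0, -t*e^{3*t}], [0, e^{3*t}, -2*t*e^{3*t}], [0, 0, e^{3*t}]]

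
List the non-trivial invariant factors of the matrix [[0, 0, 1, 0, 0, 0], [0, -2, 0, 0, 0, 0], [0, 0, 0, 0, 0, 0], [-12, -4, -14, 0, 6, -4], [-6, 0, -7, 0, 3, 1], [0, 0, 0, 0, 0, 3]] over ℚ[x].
The Jordan structure of A has elementary divisors (x + 2), x^2, x, (x - 3)^2. Arranging the block sizes at each eigenvalue in decreasing order and taking row products gives the invariant factors.

Invariant factors (smallest first, each dividing the next): x, x^2(x - 3)^2(x + 2).

Check: the last factor x^2(x - 3)^2(x + 2) is the minimal polynomial, and the product x^3(x - 3)^2(x + 2) is the characteristic polynomial.

x, x^2(x - 3)^2(x + 2)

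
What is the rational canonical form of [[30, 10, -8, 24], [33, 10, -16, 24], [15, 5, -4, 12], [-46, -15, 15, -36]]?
R = [[0, 0, 0, 0], [1, 0, 0, 0], [0, 1, 0, 2], [0, 0, 1, 0]]

The invariant factors of A (the non-unit diagonal entries of the Smith normal form of xI - A over ℚ[x]) are x^2(x^2 - 2), each dividing the next. The characteristic polynomial is their product, x^2(x^2 - 2).

The rational canonical form is the block-diagonal matrix of companion matrices C(f_i):
R = [[0, 0, 0, 0], [1, 0, 0, 0], [0, 1, 0, 2], [0, 0, 1, 0]].

Note the characteristic polynomial does not split into linear factors over ℚ, so A has no Jordan form over ℚ; the rational canonical form exists over any field.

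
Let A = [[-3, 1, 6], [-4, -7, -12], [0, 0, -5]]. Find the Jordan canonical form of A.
The characteristic polynomial is det(xI - A) = (x + 5)^3, so the eigenvalues are -5 (algebraic multiplicity 3).

For λ = -5: rank(A + 5I) = 1, rank((A + 5I)^2) = 0. The eigenspace has dimension 3 - 1 = 2, so there are 2 Jordan blocks; the rank sequence gives block sizes [2, 1].

Assembling the blocks gives the Jordan form J above.

J = [[-5, 1, 0], [0, -5, 0], [0, 0, -5]]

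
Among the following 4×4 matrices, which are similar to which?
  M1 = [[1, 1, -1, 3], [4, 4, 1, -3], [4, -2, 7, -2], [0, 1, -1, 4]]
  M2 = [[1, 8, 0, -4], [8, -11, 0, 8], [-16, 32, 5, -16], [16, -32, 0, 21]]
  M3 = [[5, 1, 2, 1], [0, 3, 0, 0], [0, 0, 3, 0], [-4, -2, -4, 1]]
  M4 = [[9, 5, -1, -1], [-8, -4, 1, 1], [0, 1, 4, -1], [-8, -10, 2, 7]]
3 classes: {M1, M4}, {M2}, {M3}

Characteristic polynomials: χ_{M1} = (x - 5)^3(x - 1), χ_{M2} = (x - 5)^3(x - 1), χ_{M3} = (x - 3)^4, χ_{M4} = (x - 5)^3(x - 1).

{M1, M4}: invariant factors x - 5, (x - 5)^2(x - 1).

{M2}: invariant factors x - 5, x - 5, (x - 5)(x - 1).

{M3}: invariant factors x - 3, x - 3, (x - 3)^2.

Matrices are similar if and only if their invariant-factor lists agree; the partition into similarity classes is {M1, M4}, {M2}, {M3}.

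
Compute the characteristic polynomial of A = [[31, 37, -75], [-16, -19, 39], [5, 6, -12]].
χ_A(x) = x^3

xI - A = [[x - 31, -37, 75], [16, x + 19, -39], [-5, -6, x + 12]].

Expanding det(xI - A) along the first row:
det(xI - A) = + (x - 31)·det([[x + 19, -39], [-6, x + 12]]) - (-37)·det([[16, -39], [-5, x + 12]]) + (75)·det([[16, x + 19], [-5, -6]]).

Evaluating gives χ_A(x) = x^3.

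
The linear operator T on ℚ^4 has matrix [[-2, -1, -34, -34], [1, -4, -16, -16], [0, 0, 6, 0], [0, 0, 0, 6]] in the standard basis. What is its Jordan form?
The characteristic polynomial is det(xI - A) = (x - 6)^2(x + 3)^2, so the eigenvalues are -3 (algebraic multiplicity 2), 6 (algebraic multiplicity 2).

For λ = -3: rank(A + 3I) = 3, rank((A + 3I)^2) = 2. The eigenspace has dimension 4 - 3 = 1, so there is 1 Jordan block; the rank sequence gives block sizes [2].

For λ = 6: rank(A - 6I) = 2. The eigenspace has dimension 4 - 2 = 2, so there are 2 Jordan blocks; the rank sequence gives block sizes [1, 1].

Assembling the blocks gives the Jordan form J above.

J = [[-3, 1, 0, 0], [0, -3, 0, 0], [0, 0, 6, 0], [0, 0, 0, 6]]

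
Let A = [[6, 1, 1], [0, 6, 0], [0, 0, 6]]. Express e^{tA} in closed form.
e^{tA} = [[e^{6*t}, t*e^{6*t}, t*e^{6*t}], [0, e^{6*t}, 0], [0, 0, e^{6*t}]]

A has Jordan form J = [[6, 1, 0], [0, 6, 0], [0, 0, 6]] with A = PJP^{-1}, so e^{tA} = P e^{tJ} P^{-1}.

For a Jordan block J_k(λ), e^{tJ_k(λ)} = e^{λt} · (I + tN + t^2 N^2/2! + ... + t^{k-1} N^{k-1}/(k-1)!) where N is the nilpotent superdiagonal part.

Assembling the blocks and conjugating back gives the entries of e^{tA} as shown above.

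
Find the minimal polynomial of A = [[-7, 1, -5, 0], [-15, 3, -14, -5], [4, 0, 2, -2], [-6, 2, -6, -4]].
The characteristic polynomial factors as x(x + 2)^3. The minimal polynomial is ∏(x - λ)^{k_λ} where k_λ is the size of the largest Jordan block at λ.

For λ = -2: rank(A + 2I) = 3, and the largest Jordan block has size 3 (the smallest k with rank((A + 2I)^k) = rank((A + 2I)^(k+1))).
For λ = 0: rank(A) = 3, and the largest Jordan block has size 1 (the smallest k with rank(A^k) = rank(A^(k+1))).

So m_A(x) = x(x + 2)^3.

m_A(x) = x(x + 2)^3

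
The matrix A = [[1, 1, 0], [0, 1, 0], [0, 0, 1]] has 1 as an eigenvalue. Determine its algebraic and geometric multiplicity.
The characteristic polynomial is (x - 1)^3, so the factor x - 1 appears with exponent 3: the algebraic multiplicity is 3.

rank(A - I) = 1, so the eigenspace has dimension 3 - 1 = 2: the geometric multiplicity is 2.

Since 2 < 3, A is not diagonalizable.

algebraic multiplicity 3, geometric multiplicity 2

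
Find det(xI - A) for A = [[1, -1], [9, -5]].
χ_A(x) = (x + 2)^2

xI - A = [[x - 1, 1], [-9, x + 5]].

Expanding det(xI - A) along the first row:
det(xI - A) = + (x - 1)·det([[x + 5]]) - (1)·det([[-9]]).

Evaluating gives χ_A(x) = x^2 + 4x + 4 = (x + 2)^2.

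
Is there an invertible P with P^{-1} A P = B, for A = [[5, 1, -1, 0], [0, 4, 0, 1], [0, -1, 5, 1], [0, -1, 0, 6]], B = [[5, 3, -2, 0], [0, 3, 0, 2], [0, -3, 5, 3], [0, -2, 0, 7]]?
Yes.

Two matrices over a field are similar if and only if they have the same invariant factors.

Both A and B have characteristic polynomial (x - 5)^4 and minimal polynomial (x - 5)^2. Computing further, both have invariant factors (x - 5)^2, (x - 5)^2. Hence A and B are similar.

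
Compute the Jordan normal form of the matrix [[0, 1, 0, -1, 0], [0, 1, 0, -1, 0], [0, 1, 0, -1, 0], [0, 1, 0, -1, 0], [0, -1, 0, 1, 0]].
The characteristic polynomial is det(xI - A) = x^5, so the eigenvalues are 0 (algebraic multiplicity 5).

For λ = 0: rank(A) = 1, rank(A^2) = 0. The eigenspace has dimension 5 - 1 = 4, so there are 4 Jordan blocks; the rank sequence gives block sizes [2, 1, 1, 1].

Assembling the blocks gives the Jordan form J above.

J = [[0, 1, 0, 0, 0], [0, 0, 0, 0, 0], [0, 0, 0, 0, 0], [0, 0, 0, 0, 0], [0, 0, 0, 0, 0]]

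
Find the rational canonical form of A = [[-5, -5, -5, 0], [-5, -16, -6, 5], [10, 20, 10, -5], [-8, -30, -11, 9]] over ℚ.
R = [[0, -5, 0, 0], [1, -1, 0, 0], [0, 0, 0, -5], [0, 0, 1, -1]]

The invariant factors of A (the non-unit diagonal entries of the Smith normal form of xI - A over ℚ[x]) are x^2 + x + 5, x^2 + x + 5, each dividing the next. The characteristic polynomial is their product, (x^2 + x + 5)^2.

The rational canonical form is the block-diagonal matrix of companion matrices C(f_i):
R = [[0, -5, 0, 0], [1, -1, 0, 0], [0, 0, 0, -5], [0, 0, 1, -1]].

Note the characteristic polynomial does not split into linear factors over ℚ, so A has no Jordan form over ℚ; the rational canonical form exists over any field.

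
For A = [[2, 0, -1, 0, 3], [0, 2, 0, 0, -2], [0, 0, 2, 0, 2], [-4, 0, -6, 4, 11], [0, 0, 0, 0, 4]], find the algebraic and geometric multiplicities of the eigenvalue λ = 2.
algebraic multiplicity 3, geometric multiplicity 2

The characteristic polynomial is (x - 4)^2(x - 2)^3, so the factor x - 2 appears with exponent 3: the algebraic multiplicity is 3.

rank(A - 2I) = 3, so the eigenspace has dimension 5 - 3 = 2: the geometric multiplicity is 2.

Since 2 < 3, A is not diagonalizable.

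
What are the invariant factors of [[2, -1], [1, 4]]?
The Jordan structure of A has elementary divisors (x - 3)^2. Arranging the block sizes at each eigenvalue in decreasing order and taking row products gives the invariant factors.

Invariant factors (smallest first, each dividing the next): (x - 3)^2.

Check: the last factor (x - 3)^2 is the minimal polynomial, and the product (x - 3)^2 is the characteristic polynomial.

(x - 3)^2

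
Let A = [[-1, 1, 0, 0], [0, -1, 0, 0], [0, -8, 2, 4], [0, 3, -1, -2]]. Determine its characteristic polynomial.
xI - A = [[x + 1, -1, 0, 0], [0, x + 1, 0, 0], [0, 8, x - 2, -4], [0, -3, 1, x + 2]].

Expanding det(xI - A) along the first row:
det(xI - A) = + (x + 1)·det([[x + 1, 0, 0], [8, x - 2, -4], [-3, 1, x + 2]]) - (-1)·det([[0, 0, 0], [0, x - 2, -4], [0, 1, x + 2]]) + (0)·det([[0, x + 1, 0], [0, 8, -4], [0, -3, x + 2]]) - (0)·det([[0, x + 1, 0], [0, 8, x - 2], [0, -3, 1]]).

Evaluating gives χ_A(x) = x^4 + 2x^3 + x^2 = x^2(x + 1)^2.

χ_A(x) = x^2(x + 1)^2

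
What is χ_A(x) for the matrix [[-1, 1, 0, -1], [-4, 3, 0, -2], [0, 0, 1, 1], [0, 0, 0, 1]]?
xI - A = [[x + 1, -1, 0, 1], [4, x - 3, 0, 2], [0, 0, x - 1, -1], [0, 0, 0, x - 1]].

Expanding det(xI - A) along the first row:
det(xI - A) = + (x + 1)·det([[x - 3, 0, 2], [0, x - 1, -1], [0, 0, x - 1]]) - (-1)·det([[4, 0, 2], [0, x - 1, -1], [0, 0, x - 1]]) + (0)·det([[4, x - 3, 2], [0, 0, -1], [0, 0, x - 1]]) - (1)·det([[4, x - 3, 0], [0, 0, x - 1], [0, 0, 0]]).

Evaluating gives χ_A(x) = x^4 - 4x^3 + 6x^2 - 4x + 1 = (x - 1)^4.

χ_A(x) = (x - 1)^4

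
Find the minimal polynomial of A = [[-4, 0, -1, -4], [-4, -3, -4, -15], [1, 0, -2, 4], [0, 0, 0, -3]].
The characteristic polynomial factors as (x + 3)^4. The minimal polynomial is ∏(x - λ)^{k_λ} where k_λ is the size of the largest Jordan block at λ.

For λ = -3: rank(A + 3I) = 2, and the largest Jordan block has size 2 (the smallest k with rank((A + 3I)^k) = rank((A + 3I)^(k+1))).

So m_A(x) = (x + 3)^2.

m_A(x) = (x + 3)^2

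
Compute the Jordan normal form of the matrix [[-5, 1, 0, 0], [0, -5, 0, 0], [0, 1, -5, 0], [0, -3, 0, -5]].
J = [[-5, 1, 0, 0], [0, -5, 0, 0], [0, 0, -5, 0], [0, 0, 0, -5]]

The characteristic polynomial is det(xI - A) = (x + 5)^4, so the eigenvalues are -5 (algebraic multiplicity 4).

For λ = -5: rank(A + 5I) = 1, rank((A + 5I)^2) = 0. The eigenspace has dimension 4 - 1 = 3, so there are 3 Jordan blocks; the rank sequence gives block sizes [2, 1, 1].

Assembling the blocks gives the Jordan form J above.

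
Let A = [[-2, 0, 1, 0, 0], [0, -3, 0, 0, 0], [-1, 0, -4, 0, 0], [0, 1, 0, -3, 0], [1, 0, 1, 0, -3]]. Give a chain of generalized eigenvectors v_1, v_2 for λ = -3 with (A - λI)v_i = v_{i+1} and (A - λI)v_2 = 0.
v_1 = [[0, 0, 1, -1, 0]]^T, v_2 = [[1, 0, -1, 0, 1]]^T

We seek v_1 ∈ ker((A + 3I)^2) \ ker(A + 3I), then set v_{i+1} = (A + 3I) v_i.

One such chain is v_1 = [[0, 0, 1, -1, 0]]^T, v_2 = [[1, 0, -1, 0, 1]]^T. Check: (A + 3I) v_2 = [[0, 0, 0, 0, 0]]^T = 0.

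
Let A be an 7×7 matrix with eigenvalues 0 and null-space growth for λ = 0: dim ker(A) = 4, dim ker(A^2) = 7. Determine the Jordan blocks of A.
λ = 0: successive nullity increments [4, 3] count blocks of size ≥ k; block sizes are [2, 2, 2, 1].

Jordan blocks: (0, 2), (0, 2), (0, 2), (0, 1)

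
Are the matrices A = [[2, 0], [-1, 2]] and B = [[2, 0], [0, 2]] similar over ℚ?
No.

Both have characteristic polynomial (x - 2)^2, but the minimal polynomial of A is (x - 2)^2 while the minimal polynomial of B is x - 2. The minimal polynomial is a similarity invariant, so A and B are not similar.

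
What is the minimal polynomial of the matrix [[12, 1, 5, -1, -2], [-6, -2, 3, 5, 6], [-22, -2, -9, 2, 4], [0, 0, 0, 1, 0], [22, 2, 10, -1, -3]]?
m_A(x) = (x - 1)^2(x + 2)^2

The characteristic polynomial factors as (x - 1)^3(x + 2)^2. The minimal polynomial is ∏(x - λ)^{k_λ} where k_λ is the size of the largest Jordan block at λ.

For λ = -2: rank(A + 2I) = 4, and the largest Jordan block has size 2 (the smallest k with rank((A + 2I)^k) = rank((A + 2I)^(k+1))).
For λ = 1: rank(A - I) = 3, and the largest Jordan block has size 2 (the smallest k with rank((A - I)^k) = rank((A - I)^(k+1))).

So m_A(x) = (x - 1)^2(x + 2)^2.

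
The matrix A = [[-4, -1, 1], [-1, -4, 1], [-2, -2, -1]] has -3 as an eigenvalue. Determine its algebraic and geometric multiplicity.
algebraic multiplicity 3, geometric multiplicity 2

The characteristic polynomial is (x + 3)^3, so the factor x + 3 appears with exponent 3: the algebraic multiplicity is 3.

rank(A + 3I) = 1, so the eigenspace has dimension 3 - 1 = 2: the geometric multiplicity is 2.

Since 2 < 3, A is not diagonalizable.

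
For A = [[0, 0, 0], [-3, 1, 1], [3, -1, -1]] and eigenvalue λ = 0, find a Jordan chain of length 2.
We seek v_1 ∈ ker(A^2) \ ker(A), then set v_{i+1} = A v_i.

One such chain is v_1 = [[0, 1, 0]]^T, v_2 = [[0, 1, -1]]^T. Check: A v_2 = [[0, 0, 0]]^T = 0.

v_1 = [[0, 1, 0]]^T, v_2 = [[0, 1, -1]]^T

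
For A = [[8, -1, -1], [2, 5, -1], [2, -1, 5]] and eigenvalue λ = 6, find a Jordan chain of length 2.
We seek v_1 ∈ ker((A - 6I)^2) \ ker(A - 6I), then set v_{i+1} = (A - 6I) v_i.

One such chain is v_1 = [[1, 0, 1]]^T, v_2 = [[1, 1, 1]]^T. Check: (A - 6I) v_2 = [[0, 0, 0]]^T = 0.

v_1 = [[1, 0, 1]]^T, v_2 = [[1, 1, 1]]^T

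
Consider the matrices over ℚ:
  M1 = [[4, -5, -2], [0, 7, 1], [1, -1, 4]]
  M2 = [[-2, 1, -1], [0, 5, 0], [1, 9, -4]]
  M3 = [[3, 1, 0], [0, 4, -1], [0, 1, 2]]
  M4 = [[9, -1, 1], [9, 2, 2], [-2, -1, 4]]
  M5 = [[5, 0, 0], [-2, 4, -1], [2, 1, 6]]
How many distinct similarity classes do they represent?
Characteristic polynomials: χ_{M1} = (x - 5)^3, χ_{M2} = (x - 5)(x + 3)^2, χ_{M3} = (x - 3)^3, χ_{M4} = (x - 5)^3, χ_{M5} = (x - 5)^3.

{M1, M4}: invariant factors (x - 5)^3.

{M2}: invariant factors (x - 5)(x + 3)^2.

{M3}: invariant factors (x - 3)^3.

{M5}: invariant factors x - 5, (x - 5)^2.

Matrices are similar if and only if their invariant-factor lists agree; the partition into similarity classes is {M1, M4}, {M2}, {M3}, {M5}.

4 classes: {M1, M4}, {M2}, {M3}, {M5}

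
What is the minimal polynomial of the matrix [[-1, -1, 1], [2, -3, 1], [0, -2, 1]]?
m_A(x) = (x + 1)^3

The characteristic polynomial factors as (x + 1)^3. The minimal polynomial is ∏(x - λ)^{k_λ} where k_λ is the size of the largest Jordan block at λ.

For λ = -1: rank(A + I) = 2, and the largest Jordan block has size 3 (the smallest k with rank((A + I)^k) = rank((A + I)^(k+1))).

So m_A(x) = (x + 1)^3.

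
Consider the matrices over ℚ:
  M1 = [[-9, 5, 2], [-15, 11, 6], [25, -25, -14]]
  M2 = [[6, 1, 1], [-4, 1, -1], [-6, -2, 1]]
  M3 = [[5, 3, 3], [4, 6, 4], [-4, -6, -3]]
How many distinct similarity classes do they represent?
2 classes: {M1}, {M2, M3}

Characteristic polynomials: χ_{M1} = (x + 4)^3, χ_{M2} = (x - 3)^2(x - 2), χ_{M3} = (x - 3)^2(x - 2).

{M1}: invariant factors x + 4, (x + 4)^2.

{M2, M3}: invariant factors (x - 3)^2(x - 2).

Matrices are similar if and only if their invariant-factor lists agree; the partition into similarity classes is {M1}, {M2, M3}.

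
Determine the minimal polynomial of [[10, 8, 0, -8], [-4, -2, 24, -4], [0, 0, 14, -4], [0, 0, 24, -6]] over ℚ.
m_A(x) = (x - 6)(x - 2)

The characteristic polynomial factors as (x - 6)^2(x - 2)^2. The minimal polynomial is ∏(x - λ)^{k_λ} where k_λ is the size of the largest Jordan block at λ.

For λ = 2: rank(A - 2I) = 2, and the largest Jordan block has size 1 (the smallest k with rank((A - 2I)^k) = rank((A - 2I)^(k+1))).
For λ = 6: rank(A - 6I) = 2, and the largest Jordan block has size 1 (the smallest k with rank((A - 6I)^k) = rank((A - 6I)^(k+1))).

So m_A(x) = (x - 6)(x - 2).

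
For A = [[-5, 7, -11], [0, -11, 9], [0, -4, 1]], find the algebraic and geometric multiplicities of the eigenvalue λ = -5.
The characteristic polynomial is (x + 5)^3, so the factor x + 5 appears with exponent 3: the algebraic multiplicity is 3.

rank(A + 5I) = 2, so the eigenspace has dimension 3 - 2 = 1: the geometric multiplicity is 1.

Since 1 < 3, A is not diagonalizable.

algebraic multiplicity 3, geometric multiplicity 1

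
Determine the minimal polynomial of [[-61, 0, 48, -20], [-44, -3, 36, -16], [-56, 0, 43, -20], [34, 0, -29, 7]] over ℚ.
The characteristic polynomial factors as (x + 3)^3(x + 5). The minimal polynomial is ∏(x - λ)^{k_λ} where k_λ is the size of the largest Jordan block at λ.

For λ = -5: rank(A + 5I) = 3, and the largest Jordan block has size 1 (the smallest k with rank((A + 5I)^k) = rank((A + 5I)^(k+1))).
For λ = -3: rank(A + 3I) = 2, and the largest Jordan block has size 2 (the smallest k with rank((A + 3I)^k) = rank((A + 3I)^(k+1))).

So m_A(x) = (x + 3)^2(x + 5).

m_A(x) = (x + 3)^2(x + 5)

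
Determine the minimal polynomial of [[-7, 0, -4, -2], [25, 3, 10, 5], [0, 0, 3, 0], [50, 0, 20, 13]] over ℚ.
m_A(x) = (x - 3)^2

The characteristic polynomial factors as (x - 3)^4. The minimal polynomial is ∏(x - λ)^{k_λ} where k_λ is the size of the largest Jordan block at λ.

For λ = 3: rank(A - 3I) = 1, and the largest Jordan block has size 2 (the smallest k with rank((A - 3I)^k) = rank((A - 3I)^(k+1))).

So m_A(x) = (x - 3)^2.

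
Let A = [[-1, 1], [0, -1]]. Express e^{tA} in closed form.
e^{tA} = [[e^{-t}, t*e^{-t}], [0, e^{-t}]]

A has Jordan form J = [[-1, 1], [0, -1]] with A = PJP^{-1}, so e^{tA} = P e^{tJ} P^{-1}.

For a Jordan block J_k(λ), e^{tJ_k(λ)} = e^{λt} · (I + tN + t^2 N^2/2! + ... + t^{k-1} N^{k-1}/(k-1)!) where N is the nilpotent superdiagonal part.

Assembling the blocks and conjugating back gives the entries of e^{tA} as shown above.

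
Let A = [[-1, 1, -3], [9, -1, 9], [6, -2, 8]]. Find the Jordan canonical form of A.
J = [[2, 1, 0], [0, 2, 0], [0, 0, 2]]

The characteristic polynomial is det(xI - A) = (x - 2)^3, so the eigenvalues are 2 (algebraic multiplicity 3).

For λ = 2: rank(A - 2I) = 1, rank((A - 2I)^2) = 0. The eigenspace has dimension 3 - 1 = 2, so there are 2 Jordan blocks; the rank sequence gives block sizes [2, 1].

Assembling the blocks gives the Jordan form J above.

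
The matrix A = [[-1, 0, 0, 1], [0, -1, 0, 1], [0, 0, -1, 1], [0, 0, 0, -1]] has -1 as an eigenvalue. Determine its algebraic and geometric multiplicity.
The characteristic polynomial is (x + 1)^4, so the factor x + 1 appears with exponent 4: the algebraic multiplicity is 4.

rank(A + I) = 1, so the eigenspace has dimension 4 - 1 = 3: the geometric multiplicity is 3.

Since 3 < 4, A is not diagonalizable.

algebraic multiplicity 4, geometric multiplicity 3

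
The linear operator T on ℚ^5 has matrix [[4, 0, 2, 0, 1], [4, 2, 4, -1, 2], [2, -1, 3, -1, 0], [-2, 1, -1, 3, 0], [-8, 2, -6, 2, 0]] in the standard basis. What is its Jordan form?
J = [[2, 1, 0, 0, 0], [0, 2, 0, 0, 0], [0, 0, 2, 0, 0], [0, 0, 0, 3, 1], [0, 0, 0, 0, 3]]

The characteristic polynomial is det(xI - A) = (x - 3)^2(x - 2)^3, so the eigenvalues are 2 (algebraic multiplicity 3), 3 (algebraic multiplicity 2).

For λ = 2: rank(A - 2I) = 3, rank((A - 2I)^2) = 2. The eigenspace has dimension 5 - 3 = 2, so there are 2 Jordan blocks; the rank sequence gives block sizes [2, 1].

For λ = 3: rank(A - 3I) = 4, rank((A - 3I)^2) = 3. The eigenspace has dimension 5 - 4 = 1, so there is 1 Jordan block; the rank sequence gives block sizes [2].

Assembling the blocks gives the Jordan form J above.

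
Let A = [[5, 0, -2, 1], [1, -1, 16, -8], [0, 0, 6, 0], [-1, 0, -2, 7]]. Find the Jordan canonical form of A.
J = [[-1, 0, 0, 0], [0, 6, 1, 0], [0, 0, 6, 0], [0, 0, 0, 6]]

The characteristic polynomial is det(xI - A) = (x - 6)^3(x + 1), so the eigenvalues are -1 (algebraic multiplicity 1), 6 (algebraic multiplicity 3).

For λ = -1: algebraic multiplicity 1 gives one 1×1 block.

For λ = 6: rank(A - 6I) = 2, rank((A - 6I)^2) = 1. The eigenspace has dimension 4 - 2 = 2, so there are 2 Jordan blocks; the rank sequence gives block sizes [2, 1].

Assembling the blocks gives the Jordan form J above.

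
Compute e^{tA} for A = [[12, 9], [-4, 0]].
e^{tA} = [[(6*t + 1)*e^{6*t}, 9*t*e^{6*t}], [-4*t*e^{6*t}, (1 - 6*t)*e^{6*t}]]

A has Jordan form J = [[6, 1], [0, 6]] with A = PJP^{-1}, so e^{tA} = P e^{tJ} P^{-1}.

For a Jordan block J_k(λ), e^{tJ_k(λ)} = e^{λt} · (I + tN + t^2 N^2/2! + ... + t^{k-1} N^{k-1}/(k-1)!) where N is the nilpotent superdiagonal part.

Assembling the blocks and conjugating back gives the entries of e^{tA} as shown above.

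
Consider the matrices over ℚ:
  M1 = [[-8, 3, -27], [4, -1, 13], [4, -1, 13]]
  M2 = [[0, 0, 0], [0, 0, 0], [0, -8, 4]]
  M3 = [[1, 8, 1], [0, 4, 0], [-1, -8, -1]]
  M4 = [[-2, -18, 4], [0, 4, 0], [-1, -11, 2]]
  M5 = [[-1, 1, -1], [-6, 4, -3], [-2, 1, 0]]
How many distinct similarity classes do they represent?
3 classes: {M1, M3, M4}, {M2}, {M5}

Characteristic polynomials: χ_{M1} = x^2(x - 4), χ_{M2} = x^2(x - 4), χ_{M3} = x^2(x - 4), χ_{M4} = x^2(x - 4), χ_{M5} = (x - 1)^3.

{M1, M3, M4}: invariant factors x^2(x - 4).

{M2}: invariant factors x, x(x - 4).

{M5}: invariant factors x - 1, (x - 1)^2.

Matrices are similar if and only if their invariant-factor lists agree; the partition into similarity classes is {M1, M3, M4}, {M2}, {M5}.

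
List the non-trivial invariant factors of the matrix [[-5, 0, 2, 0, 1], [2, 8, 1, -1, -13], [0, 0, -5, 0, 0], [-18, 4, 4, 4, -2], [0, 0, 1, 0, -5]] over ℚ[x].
The Jordan structure of A has elementary divisors (x + 5)^3, (x - 6)^2. Arranging the block sizes at each eigenvalue in decreasing order and taking row products gives the invariant factors.

Invariant factors (smallest first, each dividing the next): (x - 6)^2(x + 5)^3.

Check: the last factor (x - 6)^2(x + 5)^3 is the minimal polynomial, and the product (x - 6)^2(x + 5)^3 is the characteristic polynomial.

(x - 6)^2(x + 5)^3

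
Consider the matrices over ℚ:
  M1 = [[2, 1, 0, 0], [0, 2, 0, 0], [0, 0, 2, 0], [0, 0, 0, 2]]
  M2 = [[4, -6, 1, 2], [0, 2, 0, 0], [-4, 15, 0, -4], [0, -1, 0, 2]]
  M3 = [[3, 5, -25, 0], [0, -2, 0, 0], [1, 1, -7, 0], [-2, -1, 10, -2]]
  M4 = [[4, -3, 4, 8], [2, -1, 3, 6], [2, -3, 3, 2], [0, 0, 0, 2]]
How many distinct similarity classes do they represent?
3 classes: {M1}, {M2, M4}, {M3}

Characteristic polynomials: χ_{M1} = (x - 2)^4, χ_{M2} = (x - 2)^4, χ_{M3} = (x + 2)^4, χ_{M4} = (x - 2)^4.

{M1}: invariant factors x - 2, x - 2, (x - 2)^2.

{M2, M4}: invariant factors x - 2, (x - 2)^3.

{M3}: invariant factors (x + 2)^2, (x + 2)^2.

Matrices are similar if and only if their invariant-factor lists agree; the partition into similarity classes is {M1}, {M2, M4}, {M3}.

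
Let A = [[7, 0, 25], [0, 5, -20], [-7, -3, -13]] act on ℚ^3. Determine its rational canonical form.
The invariant factors of A (the non-unit diagonal entries of the Smith normal form of xI - A over ℚ[x]) are x(x - 2)(x + 3), each dividing the next. The characteristic polynomial is their product, x(x - 2)(x + 3).

The rational canonical form is the block-diagonal matrix of companion matrices C(f_i):
R = [[0, 0, 0], [1, 0, 6], [0, 1, -1]].

R = [[0, 0, 0], [1, 0, 6], [0, 1, -1]]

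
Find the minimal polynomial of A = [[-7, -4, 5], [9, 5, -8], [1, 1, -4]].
The characteristic polynomial factors as (x + 2)^3. The minimal polynomial is ∏(x - λ)^{k_λ} where k_λ is the size of the largest Jordan block at λ.

For λ = -2: rank(A + 2I) = 2, and the largest Jordan block has size 3 (the smallest k with rank((A + 2I)^k) = rank((A + 2I)^(k+1))).

So m_A(x) = (x + 2)^3.

m_A(x) = (x + 2)^3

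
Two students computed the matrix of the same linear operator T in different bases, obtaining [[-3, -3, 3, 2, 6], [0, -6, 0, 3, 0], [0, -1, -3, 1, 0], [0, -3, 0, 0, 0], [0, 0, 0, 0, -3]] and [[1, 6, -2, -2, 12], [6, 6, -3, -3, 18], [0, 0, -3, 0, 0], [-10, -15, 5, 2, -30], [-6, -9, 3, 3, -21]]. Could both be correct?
No.

Both have characteristic polynomial (x + 3)^5 and minimal polynomial (x + 3)^2. But rank(A + 3I) = 2 for A while rank(B + 3I) = 1 for B, so the number of Jordan blocks at λ = -3 differs. A and B are not similar.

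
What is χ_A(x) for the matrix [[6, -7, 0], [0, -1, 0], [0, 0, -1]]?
χ_A(x) = (x - 6)(x + 1)^2

xI - A = [[x - 6, 7, 0], [0, x + 1, 0], [0, 0, x + 1]].

Expanding det(xI - A) along the first row:
det(xI - A) = + (x - 6)·det([[x + 1, 0], [0, x + 1]]) - (7)·det([[0, 0], [0, x + 1]]) + (0)·det([[0, x + 1], [0, 0]]).

Evaluating gives χ_A(x) = x^3 - 4x^2 - 11x - 6 = (x - 6)(x + 1)^2.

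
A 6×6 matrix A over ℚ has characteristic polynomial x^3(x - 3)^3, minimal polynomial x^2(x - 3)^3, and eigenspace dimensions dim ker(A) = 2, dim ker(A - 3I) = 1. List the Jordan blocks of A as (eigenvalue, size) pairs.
Jordan blocks: (0, 2), (0, 1), (3, 3)

λ = 0: algebraic multiplicity 3 (exponent in χ_A), largest block size 2 (exponent in m_A), 2 blocks (geometric multiplicity). These force block sizes [2, 1].
λ = 3: algebraic multiplicity 3 (exponent in χ_A), largest block size 3 (exponent in m_A), 1 block (geometric multiplicity). This forces block sizes [3].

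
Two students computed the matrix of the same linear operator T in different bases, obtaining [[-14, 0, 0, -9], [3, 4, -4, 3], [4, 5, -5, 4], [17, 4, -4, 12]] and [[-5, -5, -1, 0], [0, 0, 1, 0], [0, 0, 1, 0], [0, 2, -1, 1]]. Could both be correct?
Two matrices over a field are similar if and only if they have the same invariant factors.

Both A and B have characteristic polynomial x(x - 1)^2(x + 5) and minimal polynomial x(x - 1)^2(x + 5). Computing further, both have invariant factors x(x - 1)^2(x + 5). Hence A and B are similar.

Yes.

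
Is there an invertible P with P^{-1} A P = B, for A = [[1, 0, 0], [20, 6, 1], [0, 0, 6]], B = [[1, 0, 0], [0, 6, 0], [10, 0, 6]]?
Both have characteristic polynomial (x - 6)^2(x - 1), but the minimal polynomial of A is (x - 6)^2(x - 1) while the minimal polynomial of B is (x - 6)(x - 1). The minimal polynomial is a similarity invariant, so A and B are not similar.

No.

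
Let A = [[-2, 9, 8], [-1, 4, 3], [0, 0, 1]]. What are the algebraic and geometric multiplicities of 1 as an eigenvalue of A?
The characteristic polynomial is (x - 1)^3, so the factor x - 1 appears with exponent 3: the algebraic multiplicity is 3.

rank(A - I) = 2, so the eigenspace has dimension 3 - 2 = 1: the geometric multiplicity is 1.

Since 1 < 3, A is not diagonalizable.

algebraic multiplicity 3, geometric multiplicity 1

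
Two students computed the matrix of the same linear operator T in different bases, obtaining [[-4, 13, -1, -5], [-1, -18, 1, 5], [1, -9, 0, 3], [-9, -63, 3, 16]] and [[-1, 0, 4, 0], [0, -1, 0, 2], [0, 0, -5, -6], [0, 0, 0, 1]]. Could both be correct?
Both have characteristic polynomial (x - 1)(x + 1)^2(x + 5), but the minimal polynomial of A is (x - 1)(x + 1)^2(x + 5) while the minimal polynomial of B is (x - 1)(x + 1)(x + 5). The minimal polynomial is a similarity invariant, so A and B are not similar.

No.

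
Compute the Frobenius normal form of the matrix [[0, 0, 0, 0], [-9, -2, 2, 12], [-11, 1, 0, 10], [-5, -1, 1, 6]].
The invariant factors of A (the non-unit diagonal entries of the Smith normal form of xI - A over ℚ[x]) are x^2(x - 6)(x + 2), each dividing the next. The characteristic polynomial is their product, x^2(x - 6)(x + 2).

The rational canonical form is the block-diagonal matrix of companion matrices C(f_i):
R = [[0, 0, 0, 0], [1, 0, 0, 0], [0, 1, 0, 12], [0, 0, 1, 4]].

R = [[0, 0, 0, 0], [1, 0, 0, 0], [0, 1, 0, 12], [0, 0, 1, 4]]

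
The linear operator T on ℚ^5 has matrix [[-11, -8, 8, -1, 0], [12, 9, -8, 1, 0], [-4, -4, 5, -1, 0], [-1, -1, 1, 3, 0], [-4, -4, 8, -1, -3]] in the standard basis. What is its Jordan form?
The characteristic polynomial is det(xI - A) = (x - 4)^2(x - 1)(x + 3)^2, so the eigenvalues are -3 (algebraic multiplicity 2), 1 (algebraic multiplicity 1), 4 (algebraic multiplicity 2).

For λ = -3: rank(A + 3I) = 3. The eigenspace has dimension 5 - 3 = 2, so there are 2 Jordan blocks; the rank sequence gives block sizes [1, 1].

For λ = 1: algebraic multiplicity 1 gives one 1×1 block.

For λ = 4: rank(A - 4I) = 4, rank((A - 4I)^2) = 3. The eigenspace has dimension 5 - 4 = 1, so there is 1 Jordan block; the rank sequence gives block sizes [2].

Assembling the blocks gives the Jordan form J above.

J = [[-3, 0, 0, 0, 0], [0, -3, 0, 0, 0], [0, 0, 1, 0, 0], [0, 0, 0, 4, 1], [0, 0, 0, 0, 4]]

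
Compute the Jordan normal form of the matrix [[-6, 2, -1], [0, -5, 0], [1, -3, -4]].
The characteristic polynomial is det(xI - A) = (x + 5)^3, so the eigenvalues are -5 (algebraic multiplicity 3).

For λ = -5: rank(A + 5I) = 2, rank((A + 5I)^2) = 1, rank((A + 5I)^3) = 0. The eigenspace has dimension 3 - 2 = 1, so there is 1 Jordan block; the rank sequence gives block sizes [3].

Assembling the blocks gives the Jordan form J above.

J = [[-5, 1, 0], [0, -5, 1], [0, 0, -5]]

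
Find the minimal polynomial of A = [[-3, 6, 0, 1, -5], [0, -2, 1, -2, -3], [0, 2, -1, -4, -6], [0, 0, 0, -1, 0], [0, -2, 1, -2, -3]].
m_A(x) = x(x + 1)(x + 3)^3

The characteristic polynomial factors as x(x + 1)(x + 3)^3. The minimal polynomial is ∏(x - λ)^{k_λ} where k_λ is the size of the largest Jordan block at λ.

For λ = -3: rank(A + 3I) = 4, and the largest Jordan block has size 3 (the smallest k with rank((A + 3I)^k) = rank((A + 3I)^(k+1))).
For λ = -1: rank(A + I) = 4, and the largest Jordan block has size 1 (the smallest k with rank((A + I)^k) = rank((A + I)^(k+1))).
For λ = 0: rank(A) = 4, and the largest Jordan block has size 1 (the smallest k with rank(A^k) = rank(A^(k+1))).

So m_A(x) = x(x + 1)(x + 3)^3.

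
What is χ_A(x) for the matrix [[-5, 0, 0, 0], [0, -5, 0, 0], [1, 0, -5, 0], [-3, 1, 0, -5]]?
χ_A(x) = (x + 5)^4

xI - A = [[x + 5, 0, 0, 0], [0, x + 5, 0, 0], [-1, 0, x + 5, 0], [3, -1, 0, x + 5]].

Expanding det(xI - A) along the first row:
det(xI - A) = + (x + 5)·det([[x + 5, 0, 0], [0, x + 5, 0], [-1, 0, x + 5]]) - (0)·det([[0, 0, 0], [-1, x + 5, 0], [3, 0, x + 5]]) + (0)·det([[0, x + 5, 0], [-1, 0, 0], [3, -1, x + 5]]) - (0)·det([[0, x + 5, 0], [-1, 0, x + 5], [3, -1, 0]]).

Evaluating gives χ_A(x) = x^4 + 20x^3 + 150x^2 + 500x + 625 = (x + 5)^4.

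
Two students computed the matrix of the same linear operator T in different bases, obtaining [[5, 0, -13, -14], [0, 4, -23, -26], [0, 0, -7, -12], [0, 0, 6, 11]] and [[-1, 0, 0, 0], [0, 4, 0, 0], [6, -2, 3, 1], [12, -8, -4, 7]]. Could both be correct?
Two matrices over a field are similar if and only if they have the same invariant factors.

Both A and B have characteristic polynomial (x - 5)^2(x - 4)(x + 1) and minimal polynomial (x - 5)^2(x - 4)(x + 1). Computing further, both have invariant factors (x - 5)^2(x - 4)(x + 1). Hence A and B are similar.

Yes.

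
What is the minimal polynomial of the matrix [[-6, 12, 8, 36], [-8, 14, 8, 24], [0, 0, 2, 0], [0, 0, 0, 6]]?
The characteristic polynomial factors as (x - 6)^2(x - 2)^2. The minimal polynomial is ∏(x - λ)^{k_λ} where k_λ is the size of the largest Jordan block at λ.

For λ = 2: rank(A - 2I) = 2, and the largest Jordan block has size 1 (the smallest k with rank((A - 2I)^k) = rank((A - 2I)^(k+1))).
For λ = 6: rank(A - 6I) = 2, and the largest Jordan block has size 1 (the smallest k with rank((A - 6I)^k) = rank((A - 6I)^(k+1))).

So m_A(x) = (x - 6)(x - 2).

m_A(x) = (x - 6)(x - 2)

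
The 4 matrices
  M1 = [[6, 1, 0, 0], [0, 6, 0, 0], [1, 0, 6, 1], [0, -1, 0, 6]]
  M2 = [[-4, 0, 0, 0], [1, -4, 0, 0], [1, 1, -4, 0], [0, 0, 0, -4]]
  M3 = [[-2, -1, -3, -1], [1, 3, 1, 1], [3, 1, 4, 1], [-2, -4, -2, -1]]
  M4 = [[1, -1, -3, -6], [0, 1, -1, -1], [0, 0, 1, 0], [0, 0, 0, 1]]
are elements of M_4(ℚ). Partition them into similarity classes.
3 classes: {M1}, {M2}, {M3, M4}

Characteristic polynomials: χ_{M1} = (x - 6)^4, χ_{M2} = (x + 4)^4, χ_{M3} = (x - 1)^4, χ_{M4} = (x - 1)^4.

{M1}: invariant factors (x - 6)^2, (x - 6)^2.

{M2}: invariant factors x + 4, (x + 4)^3.

{M3, M4}: invariant factors x - 1, (x - 1)^3.

Matrices are similar if and only if their invariant-factor lists agree; the partition into similarity classes is {M1}, {M2}, {M3, M4}.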